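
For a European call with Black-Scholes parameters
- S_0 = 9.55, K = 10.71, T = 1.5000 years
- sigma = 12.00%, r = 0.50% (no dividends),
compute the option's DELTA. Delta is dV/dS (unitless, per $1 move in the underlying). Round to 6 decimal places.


Answer: Delta = 0.256077

Derivation:
d1 = -0.6554884220; d2 = -0.8024578065
phi(d1) = 0.3218173698; exp(-qT) = 1.0000000000; exp(-rT) = 0.9925280548
N(d1) = 0.2560766692
Delta = exp(-qT) * N(d1) = 1.0000000000 * 0.2560766692 = 0.256077


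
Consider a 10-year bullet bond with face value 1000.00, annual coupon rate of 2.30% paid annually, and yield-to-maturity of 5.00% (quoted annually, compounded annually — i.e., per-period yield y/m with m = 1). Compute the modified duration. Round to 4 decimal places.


Answer: Modified duration = 8.4765

Derivation:
Coupon per period c = face * coupon_rate / m = 23.000000
Periods per year m = 1; per-period yield y/m = 0.050000
Number of cashflows N = 10
Cashflows (t years, CF_t, discount factor 1/(1+y/m)^(m*t), PV):
  t = 1.0000: CF_t = 23.000000, DF = 0.952381, PV = 21.904762
  t = 2.0000: CF_t = 23.000000, DF = 0.907029, PV = 20.861678
  t = 3.0000: CF_t = 23.000000, DF = 0.863838, PV = 19.868265
  t = 4.0000: CF_t = 23.000000, DF = 0.822702, PV = 18.922157
  t = 5.0000: CF_t = 23.000000, DF = 0.783526, PV = 18.021102
  t = 6.0000: CF_t = 23.000000, DF = 0.746215, PV = 17.162954
  t = 7.0000: CF_t = 23.000000, DF = 0.710681, PV = 16.345671
  t = 8.0000: CF_t = 23.000000, DF = 0.676839, PV = 15.567305
  t = 9.0000: CF_t = 23.000000, DF = 0.644609, PV = 14.826005
  t = 10.0000: CF_t = 1023.000000, DF = 0.613913, PV = 628.033258
Price P = sum_t PV_t = 791.513157
First compute Macaulay numerator sum_t t * PV_t:
  t * PV_t at t = 1.0000: 21.904762
  t * PV_t at t = 2.0000: 41.723356
  t * PV_t at t = 3.0000: 59.604794
  t * PV_t at t = 4.0000: 75.688628
  t * PV_t at t = 5.0000: 90.105509
  t * PV_t at t = 6.0000: 102.977725
  t * PV_t at t = 7.0000: 114.419694
  t * PV_t at t = 8.0000: 124.538443
  t * PV_t at t = 9.0000: 133.434046
  t * PV_t at t = 10.0000: 6280.332584
Macaulay duration D = 7044.729540 / 791.513157 = 8.900332
Modified duration = D / (1 + y/m) = 8.900332 / (1 + 0.050000) = 8.476506


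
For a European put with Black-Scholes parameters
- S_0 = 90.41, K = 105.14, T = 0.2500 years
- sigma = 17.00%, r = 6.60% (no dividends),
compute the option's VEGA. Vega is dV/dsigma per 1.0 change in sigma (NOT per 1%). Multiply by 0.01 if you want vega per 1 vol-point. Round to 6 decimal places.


d1 = -1.5391225252; d2 = -1.6241225252
phi(d1) = 0.1220422959; exp(-qT) = 1.0000000000; exp(-rT) = 0.9836353794
Vega = S * exp(-qT) * phi(d1) * sqrt(T) = 90.4100 * 1.0000000000 * 0.1220422959 * 0.5000000000 = 5.516922

Answer: Vega = 5.516922


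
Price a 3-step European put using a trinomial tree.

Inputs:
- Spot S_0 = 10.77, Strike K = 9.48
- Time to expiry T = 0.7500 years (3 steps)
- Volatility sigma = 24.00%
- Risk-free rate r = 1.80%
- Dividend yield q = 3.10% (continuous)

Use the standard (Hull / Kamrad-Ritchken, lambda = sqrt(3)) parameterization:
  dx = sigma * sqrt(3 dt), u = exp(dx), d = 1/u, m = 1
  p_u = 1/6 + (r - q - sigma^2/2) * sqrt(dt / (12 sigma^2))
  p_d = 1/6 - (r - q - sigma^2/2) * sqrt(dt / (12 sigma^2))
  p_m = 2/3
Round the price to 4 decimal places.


Answer: Price = V(0,0) = 0.3938

Derivation:
dt = T/N = 0.250000; dx = sigma*sqrt(3*dt) = 0.207846
u = exp(dx) = 1.231024; d = 1/u = 0.812332
p_u = 0.141528, p_m = 0.666667, p_d = 0.191805
Discount per step: exp(-r*dt) = 0.995510
Stock lattice S(k, j) with j the centered position index:
  k=0: S(0,+0) = 10.7700
  k=1: S(1,-1) = 8.7488; S(1,+0) = 10.7700; S(1,+1) = 13.2581
  k=2: S(2,-2) = 7.1069; S(2,-1) = 8.7488; S(2,+0) = 10.7700; S(2,+1) = 13.2581; S(2,+2) = 16.3211
  k=3: S(3,-3) = 5.7732; S(3,-2) = 7.1069; S(3,-1) = 8.7488; S(3,+0) = 10.7700; S(3,+1) = 13.2581; S(3,+2) = 16.3211; S(3,+3) = 20.0916
Terminal payoffs V(N, j) = max(K - S_T, 0):
  V(3,-3) = 3.706802; V(3,-2) = 2.373056; V(3,-1) = 0.731184; V(3,+0) = 0.000000; V(3,+1) = 0.000000; V(3,+2) = 0.000000; V(3,+3) = 0.000000
Backward induction: V(k, j) = exp(-r*dt) * [p_u * V(k+1, j+1) + p_m * V(k+1, j) + p_d * V(k+1, j-1)]
  V(2,-2) = exp(-r*dt) * [p_u*0.731184 + p_m*2.373056 + p_d*3.706802] = 2.385745
  V(2,-1) = exp(-r*dt) * [p_u*0.000000 + p_m*0.731184 + p_d*2.373056] = 0.938389
  V(2,+0) = exp(-r*dt) * [p_u*0.000000 + p_m*0.000000 + p_d*0.731184] = 0.139615
  V(2,+1) = exp(-r*dt) * [p_u*0.000000 + p_m*0.000000 + p_d*0.000000] = 0.000000
  V(2,+2) = exp(-r*dt) * [p_u*0.000000 + p_m*0.000000 + p_d*0.000000] = 0.000000
  V(1,-1) = exp(-r*dt) * [p_u*0.139615 + p_m*0.938389 + p_d*2.385745] = 1.097999
  V(1,+0) = exp(-r*dt) * [p_u*0.000000 + p_m*0.139615 + p_d*0.938389] = 0.271839
  V(1,+1) = exp(-r*dt) * [p_u*0.000000 + p_m*0.000000 + p_d*0.139615] = 0.026659
  V(0,+0) = exp(-r*dt) * [p_u*0.026659 + p_m*0.271839 + p_d*1.097999] = 0.393825


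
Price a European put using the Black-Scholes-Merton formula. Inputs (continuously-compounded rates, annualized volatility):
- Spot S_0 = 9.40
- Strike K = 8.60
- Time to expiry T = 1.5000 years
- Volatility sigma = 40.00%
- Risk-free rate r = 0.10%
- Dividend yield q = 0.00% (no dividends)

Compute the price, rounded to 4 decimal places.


d1 = (ln(S/K) + (r - q + 0.5*sigma^2) * T) / (sigma * sqrt(T)) = 0.42957413
d2 = d1 - sigma * sqrt(T) = -0.06032382
exp(-rT) = 0.99850112; exp(-qT) = 1.00000000
P = K * exp(-rT) * N(-d2) - S_0 * exp(-qT) * N(-d1)
N(-d1) = 0.33375273; N(-d2) = 0.52405113
P = 8.6000 * 0.99850112 * 0.52405113 - 9.4000 * 1.00000000 * 0.33375273 = 1.3628

Answer: Price = 1.3628


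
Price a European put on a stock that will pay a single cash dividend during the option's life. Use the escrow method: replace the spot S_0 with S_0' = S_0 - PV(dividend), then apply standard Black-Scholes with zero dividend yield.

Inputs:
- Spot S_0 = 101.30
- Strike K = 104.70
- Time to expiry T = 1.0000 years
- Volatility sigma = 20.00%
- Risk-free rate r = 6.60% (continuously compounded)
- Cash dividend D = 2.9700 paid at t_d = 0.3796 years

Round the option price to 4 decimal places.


PV(D) = D * exp(-r * t_d) = 2.9700 * 0.97525764 = 2.89651518
S_0' = S_0 - PV(D) = 101.3000 - 2.89651518 = 98.40348482
d1 = (ln(S_0'/K) + (r + sigma^2/2)*T) / (sigma*sqrt(T)) = 0.11988550
d2 = d1 - sigma*sqrt(T) = -0.08011450
exp(-rT) = 0.93613086
N(-d1) = 0.45228692; N(-d2) = 0.53192690
P = K * exp(-rT) * N(-d2) - S_0' * N(-d1) = 104.7000 * 0.93613086 * 0.53192690 - 98.40348482 * 0.45228692 = 7.6291

Answer: Price = 7.6291


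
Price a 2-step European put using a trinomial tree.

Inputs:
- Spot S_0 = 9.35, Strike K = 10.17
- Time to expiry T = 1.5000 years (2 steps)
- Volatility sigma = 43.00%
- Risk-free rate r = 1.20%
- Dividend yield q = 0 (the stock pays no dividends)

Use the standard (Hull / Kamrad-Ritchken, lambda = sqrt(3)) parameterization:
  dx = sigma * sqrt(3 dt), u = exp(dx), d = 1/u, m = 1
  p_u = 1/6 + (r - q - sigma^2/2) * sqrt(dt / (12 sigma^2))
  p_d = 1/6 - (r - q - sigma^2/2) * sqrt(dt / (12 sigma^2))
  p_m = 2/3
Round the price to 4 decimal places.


dt = T/N = 0.750000; dx = sigma*sqrt(3*dt) = 0.645000
u = exp(dx) = 1.905987; d = 1/u = 0.524663
p_u = 0.119893, p_m = 0.666667, p_d = 0.213440
Discount per step: exp(-r*dt) = 0.991040
Stock lattice S(k, j) with j the centered position index:
  k=0: S(0,+0) = 9.3500
  k=1: S(1,-1) = 4.9056; S(1,+0) = 9.3500; S(1,+1) = 17.8210
  k=2: S(2,-2) = 2.5738; S(2,-1) = 4.9056; S(2,+0) = 9.3500; S(2,+1) = 17.8210; S(2,+2) = 33.9666
Terminal payoffs V(N, j) = max(K - S_T, 0):
  V(2,-2) = 7.596218; V(2,-1) = 5.264405; V(2,+0) = 0.820000; V(2,+1) = 0.000000; V(2,+2) = 0.000000
Backward induction: V(k, j) = exp(-r*dt) * [p_u * V(k+1, j+1) + p_m * V(k+1, j) + p_d * V(k+1, j-1)]
  V(1,-1) = exp(-r*dt) * [p_u*0.820000 + p_m*5.264405 + p_d*7.596218] = 5.182400
  V(1,+0) = exp(-r*dt) * [p_u*0.000000 + p_m*0.820000 + p_d*5.264405] = 1.655336
  V(1,+1) = exp(-r*dt) * [p_u*0.000000 + p_m*0.000000 + p_d*0.820000] = 0.173453
  V(0,+0) = exp(-r*dt) * [p_u*0.173453 + p_m*1.655336 + p_d*5.182400] = 2.210500

Answer: Price = V(0,0) = 2.2105


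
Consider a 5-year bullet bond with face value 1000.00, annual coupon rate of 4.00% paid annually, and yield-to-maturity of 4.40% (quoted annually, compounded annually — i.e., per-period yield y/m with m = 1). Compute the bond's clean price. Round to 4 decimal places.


Answer: Price = 982.3911

Derivation:
Coupon per period c = face * coupon_rate / m = 40.000000
Periods per year m = 1; per-period yield y/m = 0.044000
Number of cashflows N = 5
Cashflows (t years, CF_t, discount factor 1/(1+y/m)^(m*t), PV):
  t = 1.0000: CF_t = 40.000000, DF = 0.957854, PV = 38.314176
  t = 2.0000: CF_t = 40.000000, DF = 0.917485, PV = 36.699403
  t = 3.0000: CF_t = 40.000000, DF = 0.878817, PV = 35.152684
  t = 4.0000: CF_t = 40.000000, DF = 0.841779, PV = 33.671154
  t = 5.0000: CF_t = 1040.000000, DF = 0.806302, PV = 838.553635
Price P = sum_t PV_t = 982.391052


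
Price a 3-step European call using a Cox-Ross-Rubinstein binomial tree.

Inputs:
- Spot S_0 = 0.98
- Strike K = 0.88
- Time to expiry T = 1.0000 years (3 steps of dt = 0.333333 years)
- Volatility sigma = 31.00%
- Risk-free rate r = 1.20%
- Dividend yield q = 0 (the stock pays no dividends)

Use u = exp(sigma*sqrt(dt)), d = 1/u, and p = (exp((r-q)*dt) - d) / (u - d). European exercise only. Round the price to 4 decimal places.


Answer: Price = V(0,0) = 0.1804

Derivation:
dt = T/N = 0.333333
u = exp(sigma*sqrt(dt)) = 1.195995; d = 1/u = 0.836124
p = (exp((r-q)*dt) - d) / (u - d) = 0.466512
Discount per step: exp(-r*dt) = 0.996008
Stock lattice S(k, i) with i counting down-moves:
  k=0: S(0,0) = 0.9800
  k=1: S(1,0) = 1.1721; S(1,1) = 0.8194
  k=2: S(2,0) = 1.4018; S(2,1) = 0.9800; S(2,2) = 0.6851
  k=3: S(3,0) = 1.6765; S(3,1) = 1.1721; S(3,2) = 0.8194; S(3,3) = 0.5728
Terminal payoffs V(N, i) = max(S_T - K, 0):
  V(3,0) = 0.796542; V(3,1) = 0.292075; V(3,2) = 0.000000; V(3,3) = 0.000000
Backward induction: V(k, i) = exp(-r*dt) * [p * V(k+1, i) + (1-p) * V(k+1, i+1)].
  V(2,0) = exp(-r*dt) * [p*0.796542 + (1-p)*0.292075] = 0.525309
  V(2,1) = exp(-r*dt) * [p*0.292075 + (1-p)*0.000000] = 0.135713
  V(2,2) = exp(-r*dt) * [p*0.000000 + (1-p)*0.000000] = 0.000000
  V(1,0) = exp(-r*dt) * [p*0.525309 + (1-p)*0.135713] = 0.316197
  V(1,1) = exp(-r*dt) * [p*0.135713 + (1-p)*0.000000] = 0.063059
  V(0,0) = exp(-r*dt) * [p*0.316197 + (1-p)*0.063059] = 0.180427


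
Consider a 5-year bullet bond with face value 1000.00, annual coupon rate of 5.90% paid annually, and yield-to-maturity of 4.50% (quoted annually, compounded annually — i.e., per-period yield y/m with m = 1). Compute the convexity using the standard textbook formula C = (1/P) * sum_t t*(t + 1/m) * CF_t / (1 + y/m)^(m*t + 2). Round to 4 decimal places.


Answer: Convexity = 23.7597

Derivation:
Coupon per period c = face * coupon_rate / m = 59.000000
Periods per year m = 1; per-period yield y/m = 0.045000
Number of cashflows N = 5
Cashflows (t years, CF_t, discount factor 1/(1+y/m)^(m*t), PV):
  t = 1.0000: CF_t = 59.000000, DF = 0.956938, PV = 56.459330
  t = 2.0000: CF_t = 59.000000, DF = 0.915730, PV = 54.028067
  t = 3.0000: CF_t = 59.000000, DF = 0.876297, PV = 51.701500
  t = 4.0000: CF_t = 59.000000, DF = 0.838561, PV = 49.475119
  t = 5.0000: CF_t = 1059.000000, DF = 0.802451, PV = 849.795658
Price P = sum_t PV_t = 1061.459674
Convexity numerator sum_t t*(t + 1/m) * CF_t / (1+y/m)^(m*t + 2):
  t = 1.0000: term = 103.402999
  t = 2.0000: term = 296.850716
  t = 3.0000: term = 568.135341
  t = 4.0000: term = 906.116971
  t = 5.0000: term = 23345.500101
Convexity = (1/P) * sum = 25220.006128 / 1061.459674 = 23.759740


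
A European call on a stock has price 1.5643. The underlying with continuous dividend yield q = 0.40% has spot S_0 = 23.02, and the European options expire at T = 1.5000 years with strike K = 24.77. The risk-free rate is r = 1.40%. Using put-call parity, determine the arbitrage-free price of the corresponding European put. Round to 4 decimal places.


Put-call parity: C - P = S_0 * exp(-qT) - K * exp(-rT).
S_0 * exp(-qT) = 23.0200 * 0.99401796 = 22.88229353
K * exp(-rT) = 24.7700 * 0.97921896 = 24.25525375
P = C - S*exp(-qT) + K*exp(-rT)
P = 1.5643 - 22.88229353 + 24.25525375 = 2.9373

Answer: Put price = 2.9373


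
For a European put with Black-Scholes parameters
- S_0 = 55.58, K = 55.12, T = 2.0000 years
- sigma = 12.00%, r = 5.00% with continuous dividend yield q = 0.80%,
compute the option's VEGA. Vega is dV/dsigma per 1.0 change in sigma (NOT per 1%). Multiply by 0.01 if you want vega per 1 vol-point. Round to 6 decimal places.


Answer: Vega = 25.324293

Derivation:
d1 = 0.6287994051; d2 = 0.4590937776
phi(d1) = 0.3273802698; exp(-qT) = 0.9841273201; exp(-rT) = 0.9048374180
Vega = S * exp(-qT) * phi(d1) * sqrt(T) = 55.5800 * 0.9841273201 * 0.3273802698 * 1.4142135624 = 25.324293


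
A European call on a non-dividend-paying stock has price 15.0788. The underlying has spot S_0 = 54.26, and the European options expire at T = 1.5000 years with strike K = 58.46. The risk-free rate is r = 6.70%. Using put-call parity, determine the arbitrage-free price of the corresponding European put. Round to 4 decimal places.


Put-call parity: C - P = S_0 * exp(-qT) - K * exp(-rT).
S_0 * exp(-qT) = 54.2600 * 1.00000000 = 54.26000000
K * exp(-rT) = 58.4600 * 0.90438511 = 52.87035367
P = C - S*exp(-qT) + K*exp(-rT)
P = 15.0788 - 54.26000000 + 52.87035367 = 13.6892

Answer: Put price = 13.6892


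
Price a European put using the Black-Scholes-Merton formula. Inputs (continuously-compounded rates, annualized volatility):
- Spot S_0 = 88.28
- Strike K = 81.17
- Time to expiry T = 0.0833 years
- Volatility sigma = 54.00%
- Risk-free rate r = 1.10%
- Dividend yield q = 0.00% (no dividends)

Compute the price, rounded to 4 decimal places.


Answer: Price = 2.4274

Derivation:
d1 = (ln(S/K) + (r - q + 0.5*sigma^2) * T) / (sigma * sqrt(T)) = 0.62256778
d2 = d1 - sigma * sqrt(T) = 0.46671439
exp(-rT) = 0.99908412; exp(-qT) = 1.00000000
P = K * exp(-rT) * N(-d2) - S_0 * exp(-qT) * N(-d1)
N(-d1) = 0.26678430; N(-d2) = 0.32035212
P = 81.1700 * 0.99908412 * 0.32035212 - 88.2800 * 1.00000000 * 0.26678430 = 2.4274


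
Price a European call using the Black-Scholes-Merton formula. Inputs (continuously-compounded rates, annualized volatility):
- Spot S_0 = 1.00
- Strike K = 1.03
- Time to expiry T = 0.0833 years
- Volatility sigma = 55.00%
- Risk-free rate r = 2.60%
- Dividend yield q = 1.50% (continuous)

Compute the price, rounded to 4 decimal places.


d1 = (ln(S/K) + (r - q + 0.5*sigma^2) * T) / (sigma * sqrt(T)) = -0.10106729
d2 = d1 - sigma * sqrt(T) = -0.25980685
exp(-rT) = 0.99783654; exp(-qT) = 0.99875128
C = S_0 * exp(-qT) * N(d1) - K * exp(-rT) * N(d2)
N(d1) = 0.45974852; N(d2) = 0.39750638
C = 1.0000 * 0.99875128 * 0.45974852 - 1.0300 * 0.99783654 * 0.39750638 = 0.0506

Answer: Price = 0.0506


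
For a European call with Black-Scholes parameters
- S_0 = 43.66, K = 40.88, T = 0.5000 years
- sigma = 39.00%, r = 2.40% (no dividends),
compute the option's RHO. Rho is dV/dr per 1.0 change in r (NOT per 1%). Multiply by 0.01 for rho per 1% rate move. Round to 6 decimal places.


Answer: Rho = 11.255918

Derivation:
d1 = 0.4199721308; d2 = 0.1442004861
phi(d1) = 0.3652669479; exp(-qT) = 1.0000000000; exp(-rT) = 0.9880717129
N(d2) = 0.5573289215
Rho = K*T*exp(-rT)*N(d2) = 40.8800 * 0.5000 * 0.9880717129 * 0.5573289215 = 11.255918


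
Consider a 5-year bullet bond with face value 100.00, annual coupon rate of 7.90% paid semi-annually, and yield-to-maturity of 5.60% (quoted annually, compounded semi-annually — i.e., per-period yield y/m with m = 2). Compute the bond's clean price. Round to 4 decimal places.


Answer: Price = 109.9106

Derivation:
Coupon per period c = face * coupon_rate / m = 3.950000
Periods per year m = 2; per-period yield y/m = 0.028000
Number of cashflows N = 10
Cashflows (t years, CF_t, discount factor 1/(1+y/m)^(m*t), PV):
  t = 0.5000: CF_t = 3.950000, DF = 0.972763, PV = 3.842412
  t = 1.0000: CF_t = 3.950000, DF = 0.946267, PV = 3.737755
  t = 1.5000: CF_t = 3.950000, DF = 0.920493, PV = 3.635949
  t = 2.0000: CF_t = 3.950000, DF = 0.895422, PV = 3.536915
  t = 2.5000: CF_t = 3.950000, DF = 0.871033, PV = 3.440579
  t = 3.0000: CF_t = 3.950000, DF = 0.847308, PV = 3.346867
  t = 3.5000: CF_t = 3.950000, DF = 0.824230, PV = 3.255707
  t = 4.0000: CF_t = 3.950000, DF = 0.801780, PV = 3.167030
  t = 4.5000: CF_t = 3.950000, DF = 0.779941, PV = 3.080768
  t = 5.0000: CF_t = 103.950000, DF = 0.758698, PV = 78.866642
Price P = sum_t PV_t = 109.910624


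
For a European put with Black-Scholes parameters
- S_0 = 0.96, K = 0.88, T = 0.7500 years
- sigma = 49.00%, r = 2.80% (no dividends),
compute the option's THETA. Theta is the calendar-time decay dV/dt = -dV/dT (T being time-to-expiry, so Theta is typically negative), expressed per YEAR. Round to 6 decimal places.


d1 = 0.4667084589; d2 = 0.0423560111
phi(d1) = 0.3577764510; exp(-qT) = 1.0000000000; exp(-rT) = 0.9792189646
Theta = -S*exp(-qT)*phi(d1)*sigma/(2*sqrt(T)) + r*K*exp(-rT)*N(-d2) - q*S*exp(-qT)*N(-d1)
N(-d1) = 0.3203542385; N(-d2) = 0.4831074475; sqrt(T) = 0.8660254038
Term 1 = -0.9600 * 1.0000000000 * 0.3577764510 * 0.4900 / (2 * 0.8660254038) = -0.0971669202
Term 2 = 0.0280 * 0.8800 * 0.9792189646 * 0.4831074475 = 0.0116563949
Term 3 = 0 (no dividend yield, q = 0)
Theta = -0.0971669202 + (0.0116563949) + (0.0000000000) = -0.085511

Answer: Theta = -0.085511


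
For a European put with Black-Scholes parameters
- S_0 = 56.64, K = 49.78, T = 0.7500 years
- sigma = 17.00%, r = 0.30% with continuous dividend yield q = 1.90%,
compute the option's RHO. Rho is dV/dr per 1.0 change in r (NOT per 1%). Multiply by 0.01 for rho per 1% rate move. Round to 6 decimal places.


d1 = 0.8690116798; d2 = 0.7217873611
phi(d1) = 0.2734793445; exp(-qT) = 0.9858510507; exp(-rT) = 0.9977525294
N(-d2) = 0.2352126106
Rho = -K*T*exp(-rT)*N(-d2) = -49.7800 * 0.7500 * 0.9977525294 * 0.2352126106 = -8.761926

Answer: Rho = -8.761926


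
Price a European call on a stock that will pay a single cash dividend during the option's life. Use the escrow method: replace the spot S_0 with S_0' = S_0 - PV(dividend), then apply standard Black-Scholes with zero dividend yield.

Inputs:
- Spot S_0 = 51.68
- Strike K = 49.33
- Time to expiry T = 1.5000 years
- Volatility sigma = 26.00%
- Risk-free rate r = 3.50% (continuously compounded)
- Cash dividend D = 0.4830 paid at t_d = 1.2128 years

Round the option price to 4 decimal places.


PV(D) = D * exp(-r * t_d) = 0.4830 * 0.95844030 = 0.46292667
S_0' = S_0 - PV(D) = 51.6800 - 0.46292667 = 51.21707333
d1 = (ln(S_0'/K) + (r + sigma^2/2)*T) / (sigma*sqrt(T)) = 0.44197753
d2 = d1 - sigma*sqrt(T) = 0.12354386
exp(-rT) = 0.94885432
N(d1) = 0.67074727; N(d2) = 0.54916178
C = S_0' * N(d1) - K * exp(-rT) * N(d2) = 51.21707333 * 0.67074727 - 49.3300 * 0.94885432 * 0.54916178 = 8.6491

Answer: Price = 8.6491


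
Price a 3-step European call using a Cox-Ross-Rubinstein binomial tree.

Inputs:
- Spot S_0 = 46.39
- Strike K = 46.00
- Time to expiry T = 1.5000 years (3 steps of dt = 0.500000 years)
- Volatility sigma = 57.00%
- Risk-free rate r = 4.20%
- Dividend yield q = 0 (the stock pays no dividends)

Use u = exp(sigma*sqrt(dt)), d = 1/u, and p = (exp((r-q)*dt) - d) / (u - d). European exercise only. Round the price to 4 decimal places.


dt = T/N = 0.500000
u = exp(sigma*sqrt(dt)) = 1.496383; d = 1/u = 0.668278
p = (exp((r-q)*dt) - d) / (u - d) = 0.426207
Discount per step: exp(-r*dt) = 0.979219
Stock lattice S(k, i) with i counting down-moves:
  k=0: S(0,0) = 46.3900
  k=1: S(1,0) = 69.4172; S(1,1) = 31.0014
  k=2: S(2,0) = 103.8747; S(2,1) = 46.3900; S(2,2) = 20.7176
  k=3: S(3,0) = 155.4364; S(3,1) = 69.4172; S(3,2) = 31.0014; S(3,3) = 13.8451
Terminal payoffs V(N, i) = max(S_T - K, 0):
  V(3,0) = 109.436380; V(3,1) = 23.417208; V(3,2) = 0.000000; V(3,3) = 0.000000
Backward induction: V(k, i) = exp(-r*dt) * [p * V(k+1, i) + (1-p) * V(k+1, i+1)].
  V(2,0) = exp(-r*dt) * [p*109.436380 + (1-p)*23.417208] = 58.830657
  V(2,1) = exp(-r*dt) * [p*23.417208 + (1-p)*0.000000] = 9.773167
  V(2,2) = exp(-r*dt) * [p*0.000000 + (1-p)*0.000000] = 0.000000
  V(1,0) = exp(-r*dt) * [p*58.830657 + (1-p)*9.773167] = 30.044203
  V(1,1) = exp(-r*dt) * [p*9.773167 + (1-p)*0.000000] = 4.078829
  V(0,0) = exp(-r*dt) * [p*30.044203 + (1-p)*4.078829] = 14.830710

Answer: Price = V(0,0) = 14.8307


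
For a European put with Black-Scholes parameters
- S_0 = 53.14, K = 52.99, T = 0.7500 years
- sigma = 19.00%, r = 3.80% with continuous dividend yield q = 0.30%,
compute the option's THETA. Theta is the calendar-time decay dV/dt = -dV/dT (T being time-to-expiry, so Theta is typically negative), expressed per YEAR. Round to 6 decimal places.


d1 = 0.2589824589; d2 = 0.0944376322
phi(d1) = 0.3857852196; exp(-qT) = 0.9977525294; exp(-rT) = 0.9719022941
Theta = -S*exp(-qT)*phi(d1)*sigma/(2*sqrt(T)) + r*K*exp(-rT)*N(-d2) - q*S*exp(-qT)*N(-d1)
N(-d1) = 0.3978243873; N(-d2) = 0.4623807616; sqrt(T) = 0.8660254038
Term 1 = -53.1400 * 0.9977525294 * 0.3857852196 * 0.1900 / (2 * 0.8660254038) = -2.2437938111
Term 2 = 0.0380 * 52.9900 * 0.9719022941 * 0.4623807616 = 0.9048985230
Term 3 = -0.0030 * 53.1400 * 0.9977525294 * 0.3978243873 = -0.0632786266
Theta = -2.2437938111 + (0.9048985230) + (-0.0632786266) = -1.402174

Answer: Theta = -1.402174


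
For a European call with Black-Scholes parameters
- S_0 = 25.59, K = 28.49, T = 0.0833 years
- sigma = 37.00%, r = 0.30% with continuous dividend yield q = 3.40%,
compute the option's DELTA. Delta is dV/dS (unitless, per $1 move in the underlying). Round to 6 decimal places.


d1 = -0.9760599324; d2 = -1.0828483681
phi(d1) = 0.2477624068; exp(-qT) = 0.9971718069; exp(-rT) = 0.9997501312
N(d1) = 0.1645173827
Delta = exp(-qT) * N(d1) = 0.9971718069 * 0.1645173827 = 0.164052

Answer: Delta = 0.164052


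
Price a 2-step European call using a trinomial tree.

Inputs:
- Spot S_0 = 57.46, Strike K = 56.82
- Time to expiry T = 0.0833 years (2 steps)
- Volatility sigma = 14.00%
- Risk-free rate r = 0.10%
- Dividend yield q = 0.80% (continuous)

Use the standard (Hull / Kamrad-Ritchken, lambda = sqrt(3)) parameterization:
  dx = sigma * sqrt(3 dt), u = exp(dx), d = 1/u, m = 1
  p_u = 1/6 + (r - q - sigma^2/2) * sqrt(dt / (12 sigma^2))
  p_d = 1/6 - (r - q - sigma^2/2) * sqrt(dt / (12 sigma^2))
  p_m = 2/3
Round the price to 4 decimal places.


dt = T/N = 0.041650; dx = sigma*sqrt(3*dt) = 0.049488
u = exp(dx) = 1.050733; d = 1/u = 0.951717
p_u = 0.159597, p_m = 0.666667, p_d = 0.173736
Discount per step: exp(-r*dt) = 0.999958
Stock lattice S(k, j) with j the centered position index:
  k=0: S(0,+0) = 57.4600
  k=1: S(1,-1) = 54.6857; S(1,+0) = 57.4600; S(1,+1) = 60.3751
  k=2: S(2,-2) = 52.0453; S(2,-1) = 54.6857; S(2,+0) = 57.4600; S(2,+1) = 60.3751; S(2,+2) = 63.4381
Terminal payoffs V(N, j) = max(S_T - K, 0):
  V(2,-2) = 0.000000; V(2,-1) = 0.000000; V(2,+0) = 0.640000; V(2,+1) = 3.555092; V(2,+2) = 6.618073
Backward induction: V(k, j) = exp(-r*dt) * [p_u * V(k+1, j+1) + p_m * V(k+1, j) + p_d * V(k+1, j-1)]
  V(1,-1) = exp(-r*dt) * [p_u*0.640000 + p_m*0.000000 + p_d*0.000000] = 0.102138
  V(1,+0) = exp(-r*dt) * [p_u*3.555092 + p_m*0.640000 + p_d*0.000000] = 0.994007
  V(1,+1) = exp(-r*dt) * [p_u*6.618073 + p_m*3.555092 + p_d*0.640000] = 3.537330
  V(0,+0) = exp(-r*dt) * [p_u*3.537330 + p_m*0.994007 + p_d*0.102138] = 1.244912

Answer: Price = V(0,0) = 1.2449


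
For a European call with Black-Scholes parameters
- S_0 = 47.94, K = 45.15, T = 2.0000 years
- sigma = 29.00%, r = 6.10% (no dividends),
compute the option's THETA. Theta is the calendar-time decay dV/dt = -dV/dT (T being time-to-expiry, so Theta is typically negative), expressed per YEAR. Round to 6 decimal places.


d1 = 0.6487337732; d2 = 0.2386118402
phi(d1) = 0.3232380315; exp(-qT) = 1.0000000000; exp(-rT) = 0.8851483685
Theta = -S*exp(-qT)*phi(d1)*sigma/(2*sqrt(T)) - r*K*exp(-rT)*N(d2) + q*S*exp(-qT)*N(d1)
N(d1) = 0.7417447647; N(d2) = 0.5942967084; sqrt(T) = 1.4142135624
Term 1 = -47.9400 * 1.0000000000 * 0.3232380315 * 0.2900 / (2 * 1.4142135624) = -1.5888155708
Term 2 = -0.0610 * 45.1500 * 0.8851483685 * 0.5942967084 = -1.4487951642
Term 3 = 0 (no dividend yield, q = 0)
Theta = -1.5888155708 + (-1.4487951642) + (0.0000000000) = -3.037611

Answer: Theta = -3.037611


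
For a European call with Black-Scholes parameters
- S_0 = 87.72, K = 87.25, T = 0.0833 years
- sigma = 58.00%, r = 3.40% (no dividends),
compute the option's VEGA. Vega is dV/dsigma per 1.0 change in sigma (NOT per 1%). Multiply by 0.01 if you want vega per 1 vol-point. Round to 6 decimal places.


Answer: Vega = 10.011675

Derivation:
d1 = 0.1327113271; d2 = -0.0346867613
phi(d1) = 0.3954445589; exp(-qT) = 1.0000000000; exp(-rT) = 0.9971718069
Vega = S * exp(-qT) * phi(d1) * sqrt(T) = 87.7200 * 1.0000000000 * 0.3954445589 * 0.2886173938 = 10.011675


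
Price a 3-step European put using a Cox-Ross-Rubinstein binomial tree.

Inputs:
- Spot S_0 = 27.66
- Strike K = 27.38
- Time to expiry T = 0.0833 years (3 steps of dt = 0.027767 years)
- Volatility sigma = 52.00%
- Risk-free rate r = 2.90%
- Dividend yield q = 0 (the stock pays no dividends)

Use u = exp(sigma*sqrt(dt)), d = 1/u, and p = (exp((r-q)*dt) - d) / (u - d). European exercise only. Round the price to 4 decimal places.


Answer: Price = V(0,0) = 1.6131

Derivation:
dt = T/N = 0.027767
u = exp(sigma*sqrt(dt)) = 1.090514; d = 1/u = 0.916999
p = (exp((r-q)*dt) - d) / (u - d) = 0.482994
Discount per step: exp(-r*dt) = 0.999195
Stock lattice S(k, i) with i counting down-moves:
  k=0: S(0,0) = 27.6600
  k=1: S(1,0) = 30.1636; S(1,1) = 25.3642
  k=2: S(2,0) = 32.8939; S(2,1) = 27.6600; S(2,2) = 23.2589
  k=3: S(3,0) = 35.8712; S(3,1) = 30.1636; S(3,2) = 25.3642; S(3,3) = 21.3284
Terminal payoffs V(N, i) = max(K - S_T, 0):
  V(3,0) = 0.000000; V(3,1) = 0.000000; V(3,2) = 2.015819; V(3,3) = 6.051604
Backward induction: V(k, i) = exp(-r*dt) * [p * V(k+1, i) + (1-p) * V(k+1, i+1)].
  V(2,0) = exp(-r*dt) * [p*0.000000 + (1-p)*0.000000] = 0.000000
  V(2,1) = exp(-r*dt) * [p*0.000000 + (1-p)*2.015819] = 1.041352
  V(2,2) = exp(-r*dt) * [p*2.015819 + (1-p)*6.051604] = 4.099043
  V(1,0) = exp(-r*dt) * [p*0.000000 + (1-p)*1.041352] = 0.537952
  V(1,1) = exp(-r*dt) * [p*1.041352 + (1-p)*4.099043] = 2.620086
  V(0,0) = exp(-r*dt) * [p*0.537952 + (1-p)*2.620086] = 1.613129


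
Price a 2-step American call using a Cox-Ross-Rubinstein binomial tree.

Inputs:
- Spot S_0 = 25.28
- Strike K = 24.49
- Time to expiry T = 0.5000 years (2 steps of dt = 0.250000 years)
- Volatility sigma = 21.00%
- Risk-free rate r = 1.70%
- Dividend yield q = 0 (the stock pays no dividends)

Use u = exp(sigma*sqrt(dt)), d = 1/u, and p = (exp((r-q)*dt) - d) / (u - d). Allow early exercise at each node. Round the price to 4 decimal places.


Answer: Price = V(0,0) = 2.0123

Derivation:
dt = T/N = 0.250000
u = exp(sigma*sqrt(dt)) = 1.110711; d = 1/u = 0.900325
p = (exp((r-q)*dt) - d) / (u - d) = 0.494018
Discount per step: exp(-r*dt) = 0.995759
Stock lattice S(k, i) with i counting down-moves:
  k=0: S(0,0) = 25.2800
  k=1: S(1,0) = 28.0788; S(1,1) = 22.7602
  k=2: S(2,0) = 31.1874; S(2,1) = 25.2800; S(2,2) = 20.4916
Terminal payoffs V(N, i) = max(S_T - K, 0):
  V(2,0) = 6.697381; V(2,1) = 0.790000; V(2,2) = 0.000000
Backward induction: V(k, i) = exp(-r*dt) * [p * V(k+1, i) + (1-p) * V(k+1, i+1)]; then take max(V_cont, immediate exercise) for American.
  V(1,0) = exp(-r*dt) * [p*6.697381 + (1-p)*0.790000] = 3.692626; exercise = 3.588764; V(1,0) = max -> 3.692626
  V(1,1) = exp(-r*dt) * [p*0.790000 + (1-p)*0.000000] = 0.388619; exercise = 0.000000; V(1,1) = max -> 0.388619
  V(0,0) = exp(-r*dt) * [p*3.692626 + (1-p)*0.388619] = 2.012288; exercise = 0.790000; V(0,0) = max -> 2.012288


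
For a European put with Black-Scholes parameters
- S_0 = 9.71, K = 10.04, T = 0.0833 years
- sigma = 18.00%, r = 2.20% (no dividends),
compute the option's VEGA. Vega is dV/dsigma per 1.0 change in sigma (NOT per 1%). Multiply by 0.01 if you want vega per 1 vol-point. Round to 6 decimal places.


Answer: Vega = 0.943807

Derivation:
d1 = -0.5820618617; d2 = -0.6340129926
phi(d1) = 0.3367762423; exp(-qT) = 1.0000000000; exp(-rT) = 0.9981690782
Vega = S * exp(-qT) * phi(d1) * sqrt(T) = 9.7100 * 1.0000000000 * 0.3367762423 * 0.2886173938 = 0.943807


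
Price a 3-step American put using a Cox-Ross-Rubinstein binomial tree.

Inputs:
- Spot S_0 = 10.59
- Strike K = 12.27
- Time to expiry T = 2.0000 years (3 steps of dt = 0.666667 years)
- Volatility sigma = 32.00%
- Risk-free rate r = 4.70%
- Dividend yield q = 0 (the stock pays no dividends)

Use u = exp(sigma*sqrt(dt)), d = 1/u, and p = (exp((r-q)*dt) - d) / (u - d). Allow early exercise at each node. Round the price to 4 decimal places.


Answer: Price = V(0,0) = 2.4855

Derivation:
dt = T/N = 0.666667
u = exp(sigma*sqrt(dt)) = 1.298590; d = 1/u = 0.770066
p = (exp((r-q)*dt) - d) / (u - d) = 0.495273
Discount per step: exp(-r*dt) = 0.969152
Stock lattice S(k, i) with i counting down-moves:
  k=0: S(0,0) = 10.5900
  k=1: S(1,0) = 13.7521; S(1,1) = 8.1550
  k=2: S(2,0) = 17.8583; S(2,1) = 10.5900; S(2,2) = 6.2799
  k=3: S(3,0) = 23.1906; S(3,1) = 13.7521; S(3,2) = 8.1550; S(3,3) = 4.8359
Terminal payoffs V(N, i) = max(K - S_T, 0):
  V(3,0) = 0.000000; V(3,1) = 0.000000; V(3,2) = 4.115000; V(3,3) = 7.434070
Backward induction: V(k, i) = exp(-r*dt) * [p * V(k+1, i) + (1-p) * V(k+1, i+1)]; then take max(V_cont, immediate exercise) for American.
  V(2,0) = exp(-r*dt) * [p*0.000000 + (1-p)*0.000000] = 0.000000; exercise = 0.000000; V(2,0) = max -> 0.000000
  V(2,1) = exp(-r*dt) * [p*0.000000 + (1-p)*4.115000] = 2.012884; exercise = 1.680000; V(2,1) = max -> 2.012884
  V(2,2) = exp(-r*dt) * [p*4.115000 + (1-p)*7.434070] = 5.611612; exercise = 5.990111; V(2,2) = max -> 5.990111
  V(1,0) = exp(-r*dt) * [p*0.000000 + (1-p)*2.012884] = 0.984618; exercise = 0.000000; V(1,0) = max -> 0.984618
  V(1,1) = exp(-r*dt) * [p*2.012884 + (1-p)*5.990111] = 3.896283; exercise = 4.115000; V(1,1) = max -> 4.115000
  V(0,0) = exp(-r*dt) * [p*0.984618 + (1-p)*4.115000] = 2.485496; exercise = 1.680000; V(0,0) = max -> 2.485496


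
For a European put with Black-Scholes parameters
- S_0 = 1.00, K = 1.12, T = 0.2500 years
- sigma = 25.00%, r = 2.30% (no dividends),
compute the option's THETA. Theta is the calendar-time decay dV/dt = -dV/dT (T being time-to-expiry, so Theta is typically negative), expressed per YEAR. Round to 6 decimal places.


d1 = -0.7981294825; d2 = -0.9231294825
phi(d1) = 0.2901248682; exp(-qT) = 1.0000000000; exp(-rT) = 0.9942664996
Theta = -S*exp(-qT)*phi(d1)*sigma/(2*sqrt(T)) + r*K*exp(-rT)*N(-d2) - q*S*exp(-qT)*N(-d1)
N(-d1) = 0.7876023230; N(-d2) = 0.8220301340; sqrt(T) = 0.5000000000
Term 1 = -1.0000 * 1.0000000000 * 0.2901248682 * 0.2500 / (2 * 0.5000000000) = -0.0725312170
Term 2 = 0.0230 * 1.1200 * 0.9942664996 * 0.8220301340 = 0.0210540865
Term 3 = 0 (no dividend yield, q = 0)
Theta = -0.0725312170 + (0.0210540865) + (0.0000000000) = -0.051477

Answer: Theta = -0.051477


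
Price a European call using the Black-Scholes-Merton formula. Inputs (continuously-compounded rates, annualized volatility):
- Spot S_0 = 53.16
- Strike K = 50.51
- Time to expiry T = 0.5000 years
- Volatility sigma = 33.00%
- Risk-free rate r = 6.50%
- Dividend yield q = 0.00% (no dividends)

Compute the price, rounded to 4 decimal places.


Answer: Price = 7.1717

Derivation:
d1 = (ln(S/K) + (r - q + 0.5*sigma^2) * T) / (sigma * sqrt(T)) = 0.47508961
d2 = d1 - sigma * sqrt(T) = 0.24174437
exp(-rT) = 0.96802245; exp(-qT) = 1.00000000
C = S_0 * exp(-qT) * N(d1) - K * exp(-rT) * N(d2)
N(d1) = 0.68263845; N(d2) = 0.59551088
C = 53.1600 * 1.00000000 * 0.68263845 - 50.5100 * 0.96802245 * 0.59551088 = 7.1717


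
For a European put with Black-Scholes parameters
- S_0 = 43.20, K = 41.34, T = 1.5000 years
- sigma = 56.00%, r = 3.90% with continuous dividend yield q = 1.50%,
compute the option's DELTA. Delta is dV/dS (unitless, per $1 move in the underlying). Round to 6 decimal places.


Answer: Delta = -0.315723

Derivation:
d1 = 0.4595854270; d2 = -0.2262717010
phi(d1) = 0.3589587084; exp(-qT) = 0.9777512372; exp(-rT) = 0.9431782404
N(-d1) = 0.3229069107
Delta = -exp(-qT) * N(-d1) = -0.9777512372 * 0.3229069107 = -0.315723


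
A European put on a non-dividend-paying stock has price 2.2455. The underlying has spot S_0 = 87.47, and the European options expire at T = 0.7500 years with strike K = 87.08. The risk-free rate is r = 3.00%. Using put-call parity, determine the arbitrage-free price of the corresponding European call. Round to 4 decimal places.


Answer: Call price = 4.5729

Derivation:
Put-call parity: C - P = S_0 * exp(-qT) - K * exp(-rT).
S_0 * exp(-qT) = 87.4700 * 1.00000000 = 87.47000000
K * exp(-rT) = 87.0800 * 0.97775124 = 85.14257773
C = P + S*exp(-qT) - K*exp(-rT)
C = 2.2455 + 87.47000000 - 85.14257773 = 4.5729


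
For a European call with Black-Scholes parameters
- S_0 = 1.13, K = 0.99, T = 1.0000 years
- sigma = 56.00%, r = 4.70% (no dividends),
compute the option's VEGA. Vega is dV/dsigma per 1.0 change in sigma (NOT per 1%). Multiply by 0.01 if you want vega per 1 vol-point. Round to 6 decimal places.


Answer: Vega = 0.376516

Derivation:
d1 = 0.6001213725; d2 = 0.0401213725
phi(d1) = 0.3332003347; exp(-qT) = 1.0000000000; exp(-rT) = 0.9540873976
Vega = S * exp(-qT) * phi(d1) * sqrt(T) = 1.1300 * 1.0000000000 * 0.3332003347 * 1.0000000000 = 0.376516


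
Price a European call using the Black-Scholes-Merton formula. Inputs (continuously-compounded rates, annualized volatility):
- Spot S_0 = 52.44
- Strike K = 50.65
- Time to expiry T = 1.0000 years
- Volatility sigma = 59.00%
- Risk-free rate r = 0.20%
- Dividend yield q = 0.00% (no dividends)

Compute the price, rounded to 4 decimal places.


Answer: Price = 12.9151

Derivation:
d1 = (ln(S/K) + (r - q + 0.5*sigma^2) * T) / (sigma * sqrt(T)) = 0.35725496
d2 = d1 - sigma * sqrt(T) = -0.23274504
exp(-rT) = 0.99800200; exp(-qT) = 1.00000000
C = S_0 * exp(-qT) * N(d1) - K * exp(-rT) * N(d2)
N(d1) = 0.63954953; N(d2) = 0.40797970
C = 52.4400 * 1.00000000 * 0.63954953 - 50.6500 * 0.99800200 * 0.40797970 = 12.9151


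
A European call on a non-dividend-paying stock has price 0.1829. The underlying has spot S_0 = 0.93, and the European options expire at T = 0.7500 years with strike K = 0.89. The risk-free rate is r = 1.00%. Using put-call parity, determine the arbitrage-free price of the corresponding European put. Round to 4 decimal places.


Answer: Put price = 0.1362

Derivation:
Put-call parity: C - P = S_0 * exp(-qT) - K * exp(-rT).
S_0 * exp(-qT) = 0.9300 * 1.00000000 = 0.93000000
K * exp(-rT) = 0.8900 * 0.99252805 = 0.88334997
P = C - S*exp(-qT) + K*exp(-rT)
P = 0.1829 - 0.93000000 + 0.88334997 = 0.1362


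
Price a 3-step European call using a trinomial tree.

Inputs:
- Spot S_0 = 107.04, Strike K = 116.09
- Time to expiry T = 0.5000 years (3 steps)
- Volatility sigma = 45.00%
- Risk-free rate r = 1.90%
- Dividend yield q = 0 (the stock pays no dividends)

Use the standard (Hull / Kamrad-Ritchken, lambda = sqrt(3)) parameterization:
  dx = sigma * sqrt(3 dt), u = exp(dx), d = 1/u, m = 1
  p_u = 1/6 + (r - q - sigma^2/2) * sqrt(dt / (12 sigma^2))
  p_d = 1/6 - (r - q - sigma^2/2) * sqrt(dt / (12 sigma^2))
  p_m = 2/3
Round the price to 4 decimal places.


dt = T/N = 0.166667; dx = sigma*sqrt(3*dt) = 0.318198
u = exp(dx) = 1.374648; d = 1/u = 0.727459
p_u = 0.145126, p_m = 0.666667, p_d = 0.188207
Discount per step: exp(-r*dt) = 0.996838
Stock lattice S(k, j) with j the centered position index:
  k=0: S(0,+0) = 107.0400
  k=1: S(1,-1) = 77.8672; S(1,+0) = 107.0400; S(1,+1) = 147.1424
  k=2: S(2,-2) = 56.6452; S(2,-1) = 77.8672; S(2,+0) = 107.0400; S(2,+1) = 147.1424; S(2,+2) = 202.2690
  k=3: S(3,-3) = 41.2070; S(3,-2) = 56.6452; S(3,-1) = 77.8672; S(3,+0) = 107.0400; S(3,+1) = 147.1424; S(3,+2) = 202.2690; S(3,+3) = 278.0488
Terminal payoffs V(N, j) = max(S_T - K, 0):
  V(3,-3) = 0.000000; V(3,-2) = 0.000000; V(3,-1) = 0.000000; V(3,+0) = 0.000000; V(3,+1) = 31.052374; V(3,+2) = 86.179041; V(3,+3) = 161.958831
Backward induction: V(k, j) = exp(-r*dt) * [p_u * V(k+1, j+1) + p_m * V(k+1, j) + p_d * V(k+1, j-1)]
  V(2,-2) = exp(-r*dt) * [p_u*0.000000 + p_m*0.000000 + p_d*0.000000] = 0.000000
  V(2,-1) = exp(-r*dt) * [p_u*0.000000 + p_m*0.000000 + p_d*0.000000] = 0.000000
  V(2,+0) = exp(-r*dt) * [p_u*31.052374 + p_m*0.000000 + p_d*0.000000] = 4.492262
  V(2,+1) = exp(-r*dt) * [p_u*86.179041 + p_m*31.052374 + p_d*0.000000] = 33.103417
  V(2,+2) = exp(-r*dt) * [p_u*161.958831 + p_m*86.179041 + p_d*31.052374] = 86.526993
  V(1,-1) = exp(-r*dt) * [p_u*4.492262 + p_m*0.000000 + p_d*0.000000] = 0.649883
  V(1,+0) = exp(-r*dt) * [p_u*33.103417 + p_m*4.492262 + p_d*0.000000] = 7.774353
  V(1,+1) = exp(-r*dt) * [p_u*86.526993 + p_m*33.103417 + p_d*4.492262] = 35.359596
  V(0,+0) = exp(-r*dt) * [p_u*35.359596 + p_m*7.774353 + p_d*0.649883] = 10.403817

Answer: Price = V(0,0) = 10.4038


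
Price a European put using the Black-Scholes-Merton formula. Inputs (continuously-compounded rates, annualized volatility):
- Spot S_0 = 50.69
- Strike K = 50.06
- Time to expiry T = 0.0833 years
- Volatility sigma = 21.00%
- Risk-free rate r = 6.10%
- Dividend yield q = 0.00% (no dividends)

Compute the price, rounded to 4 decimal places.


d1 = (ln(S/K) + (r - q + 0.5*sigma^2) * T) / (sigma * sqrt(T)) = 0.32048412
d2 = d1 - sigma * sqrt(T) = 0.25987447
exp(-rT) = 0.99493159; exp(-qT) = 1.00000000
P = K * exp(-rT) * N(-d2) - S_0 * exp(-qT) * N(-d1)
N(-d1) = 0.37430068; N(-d2) = 0.39748030
P = 50.0600 * 0.99493159 * 0.39748030 - 50.6900 * 1.00000000 * 0.37430068 = 0.8237

Answer: Price = 0.8237


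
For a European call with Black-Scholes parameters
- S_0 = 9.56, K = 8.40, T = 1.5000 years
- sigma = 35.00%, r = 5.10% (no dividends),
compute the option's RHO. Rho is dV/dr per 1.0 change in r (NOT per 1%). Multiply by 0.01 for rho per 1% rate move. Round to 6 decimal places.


d1 = 0.6945610310; d2 = 0.2659003260
phi(d1) = 0.3134404008; exp(-qT) = 1.0000000000; exp(-rT) = 0.9263529143
N(d2) = 0.6048420130
Rho = K*T*exp(-rT)*N(d2) = 8.4000 * 1.5000 * 0.9263529143 * 0.6048420130 = 7.059744

Answer: Rho = 7.059744


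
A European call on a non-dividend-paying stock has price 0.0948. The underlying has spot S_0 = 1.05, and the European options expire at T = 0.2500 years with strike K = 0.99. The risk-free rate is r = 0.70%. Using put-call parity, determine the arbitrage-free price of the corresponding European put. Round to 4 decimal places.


Answer: Put price = 0.0331

Derivation:
Put-call parity: C - P = S_0 * exp(-qT) - K * exp(-rT).
S_0 * exp(-qT) = 1.0500 * 1.00000000 = 1.05000000
K * exp(-rT) = 0.9900 * 0.99825153 = 0.98826902
P = C - S*exp(-qT) + K*exp(-rT)
P = 0.0948 - 1.05000000 + 0.98826902 = 0.0331


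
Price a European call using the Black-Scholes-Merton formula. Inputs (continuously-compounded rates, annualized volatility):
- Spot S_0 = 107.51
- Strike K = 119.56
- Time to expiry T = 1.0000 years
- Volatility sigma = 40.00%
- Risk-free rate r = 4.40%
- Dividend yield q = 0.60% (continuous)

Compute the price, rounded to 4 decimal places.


Answer: Price = 14.0164

Derivation:
d1 = (ln(S/K) + (r - q + 0.5*sigma^2) * T) / (sigma * sqrt(T)) = 0.02941382
d2 = d1 - sigma * sqrt(T) = -0.37058618
exp(-rT) = 0.95695396; exp(-qT) = 0.99401796
C = S_0 * exp(-qT) * N(d1) - K * exp(-rT) * N(d2)
N(d1) = 0.51173273; N(d2) = 0.35547289
C = 107.5100 * 0.99401796 * 0.51173273 - 119.5600 * 0.95695396 * 0.35547289 = 14.0164


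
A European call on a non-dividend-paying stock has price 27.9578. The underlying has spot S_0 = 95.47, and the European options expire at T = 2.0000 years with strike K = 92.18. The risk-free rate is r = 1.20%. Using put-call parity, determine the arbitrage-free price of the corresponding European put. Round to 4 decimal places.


Put-call parity: C - P = S_0 * exp(-qT) - K * exp(-rT).
S_0 * exp(-qT) = 95.4700 * 1.00000000 = 95.47000000
K * exp(-rT) = 92.1800 * 0.97628571 = 89.99401673
P = C - S*exp(-qT) + K*exp(-rT)
P = 27.9578 - 95.47000000 + 89.99401673 = 22.4818

Answer: Put price = 22.4818


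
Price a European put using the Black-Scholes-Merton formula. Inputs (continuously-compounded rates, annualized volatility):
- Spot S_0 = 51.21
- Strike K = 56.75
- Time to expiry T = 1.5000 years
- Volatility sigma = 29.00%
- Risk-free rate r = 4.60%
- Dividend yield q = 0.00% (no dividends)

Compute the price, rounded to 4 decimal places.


d1 = (ln(S/K) + (r - q + 0.5*sigma^2) * T) / (sigma * sqrt(T)) = 0.08264682
d2 = d1 - sigma * sqrt(T) = -0.27252919
exp(-rT) = 0.93332668; exp(-qT) = 1.00000000
P = K * exp(-rT) * N(-d2) - S_0 * exp(-qT) * N(-d1)
N(-d1) = 0.46706618; N(-d2) = 0.60739242
P = 56.7500 * 0.93332668 * 0.60739242 - 51.2100 * 1.00000000 * 0.46706618 = 8.2529

Answer: Price = 8.2529
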